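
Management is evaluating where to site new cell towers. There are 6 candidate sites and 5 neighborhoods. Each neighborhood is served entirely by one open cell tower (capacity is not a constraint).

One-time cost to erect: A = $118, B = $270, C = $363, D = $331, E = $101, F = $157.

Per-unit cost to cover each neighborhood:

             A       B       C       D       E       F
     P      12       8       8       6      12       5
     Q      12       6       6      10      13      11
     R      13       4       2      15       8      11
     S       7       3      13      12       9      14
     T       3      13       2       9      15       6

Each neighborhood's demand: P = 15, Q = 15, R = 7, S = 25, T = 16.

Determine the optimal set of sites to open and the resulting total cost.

Open A and B; minimum total cost 749.

For any fixed open set, each neighborhood goes to its cheapest open site; total = fixed + service.
{A, B}: P→B 8·15=120, Q→B 6·15=90, R→B 4·7=28, S→B 3·25=75, T→A 3·16=48. Service 361; fixed 388; total 749.
{B}: P→B 8·15=120, Q→B 6·15=90, R→B 4·7=28, S→B 3·25=75, T→B 13·16=208. Service 521; fixed 270; total 791.
{B, F}: P→F 5·15=75, Q→B 6·15=90, R→B 4·7=28, S→B 3·25=75, T→F 6·16=96. Service 364; fixed 427; total 791.
{A, B, C, D, E, F}: P→F 5·15=75, Q→B 6·15=90, R→C 2·7=14, S→B 3·25=75, T→C 2·16=32. Service 286; fixed 1340; total 1626.
No other subset beats 749.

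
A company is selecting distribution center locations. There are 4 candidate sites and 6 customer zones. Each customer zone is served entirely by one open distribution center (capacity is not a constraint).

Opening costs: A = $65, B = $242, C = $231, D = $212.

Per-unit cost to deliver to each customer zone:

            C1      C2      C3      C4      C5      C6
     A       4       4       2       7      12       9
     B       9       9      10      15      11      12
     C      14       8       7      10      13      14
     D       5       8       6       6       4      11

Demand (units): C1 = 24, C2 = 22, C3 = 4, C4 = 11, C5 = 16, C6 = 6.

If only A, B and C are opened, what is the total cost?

Total cost: 1037

Each customer zone is assigned to its cheapest site among the open ones.
{A, B, C}: C1→A 4·24=96, C2→A 4·22=88, C3→A 2·4=8, C4→A 7·11=77, C5→B 11·16=176, C6→A 9·6=54. Service 499; fixed 538; total 1037.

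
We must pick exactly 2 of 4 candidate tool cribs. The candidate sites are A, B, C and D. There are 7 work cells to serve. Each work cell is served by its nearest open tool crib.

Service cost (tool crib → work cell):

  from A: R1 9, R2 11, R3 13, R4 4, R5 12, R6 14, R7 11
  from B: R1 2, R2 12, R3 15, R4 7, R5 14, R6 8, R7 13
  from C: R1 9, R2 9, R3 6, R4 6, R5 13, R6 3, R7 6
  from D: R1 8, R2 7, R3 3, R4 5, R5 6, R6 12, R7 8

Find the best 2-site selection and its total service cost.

With exactly 2 open, each work cell uses its cheapest among the chosen.
{C, D}: R1→D 8, R2→D 7, R3→D 3, R4→D 5, R5→D 6, R6→C 3, R7→C 6. Service cost 38.
{B, D}: service cost 39
{B, C}: service cost 45
Among all 6 size-2 choices, {C, D} is lowest.

Choose C and D; total service cost 38.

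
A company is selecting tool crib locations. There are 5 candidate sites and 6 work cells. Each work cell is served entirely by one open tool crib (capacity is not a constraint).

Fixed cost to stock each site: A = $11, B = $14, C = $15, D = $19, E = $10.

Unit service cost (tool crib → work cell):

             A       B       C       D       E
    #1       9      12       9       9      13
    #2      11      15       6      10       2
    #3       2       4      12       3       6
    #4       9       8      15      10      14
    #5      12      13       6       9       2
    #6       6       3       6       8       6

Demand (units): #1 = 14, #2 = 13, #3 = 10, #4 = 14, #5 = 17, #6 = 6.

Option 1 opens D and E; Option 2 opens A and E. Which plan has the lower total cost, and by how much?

Option 1: {D, E}: #1→D 9·14=126, #2→E 2·13=26, #3→D 3·10=30, #4→D 10·14=140, #5→E 2·17=34, #6→E 6·6=36. Service 392; fixed 29; total 421.
Option 2: {A, E}: #1→A 9·14=126, #2→E 2·13=26, #3→A 2·10=20, #4→A 9·14=126, #5→E 2·17=34, #6→A 6·6=36. Service 368; fixed 21; total 389.
Difference: |421 − 389| = 32.

Option 2 is cheaper by 32.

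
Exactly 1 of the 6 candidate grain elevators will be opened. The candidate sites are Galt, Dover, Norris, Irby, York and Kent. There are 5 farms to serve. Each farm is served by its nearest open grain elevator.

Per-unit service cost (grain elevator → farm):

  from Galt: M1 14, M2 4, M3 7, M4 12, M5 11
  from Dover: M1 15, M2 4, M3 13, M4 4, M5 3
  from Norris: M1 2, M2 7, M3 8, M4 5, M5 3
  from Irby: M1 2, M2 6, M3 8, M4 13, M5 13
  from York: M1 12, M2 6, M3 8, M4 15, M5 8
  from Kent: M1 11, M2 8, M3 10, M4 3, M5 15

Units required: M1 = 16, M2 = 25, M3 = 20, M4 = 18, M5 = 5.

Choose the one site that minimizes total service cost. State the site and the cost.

Choose Norris only; total service cost 472.

With exactly 1 open, each farm uses its cheapest among the chosen.
{Norris}: M1→Norris 2·16=32, M2→Norris 7·25=175, M3→Norris 8·20=160, M4→Norris 5·18=90, M5→Norris 3·5=15. Service cost 472.
{Irby}: service cost 641
{Dover}: service cost 687
Among all 6 size-1 choices, {Norris} is lowest.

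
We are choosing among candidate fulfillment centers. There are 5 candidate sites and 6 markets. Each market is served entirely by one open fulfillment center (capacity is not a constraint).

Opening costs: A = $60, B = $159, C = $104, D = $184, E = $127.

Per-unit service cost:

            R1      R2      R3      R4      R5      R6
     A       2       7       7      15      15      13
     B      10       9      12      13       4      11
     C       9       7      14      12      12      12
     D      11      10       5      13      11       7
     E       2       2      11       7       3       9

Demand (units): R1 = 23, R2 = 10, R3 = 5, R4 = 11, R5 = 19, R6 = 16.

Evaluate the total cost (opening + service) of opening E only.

Total cost: 526

Each market is assigned to its cheapest site among the open ones.
{E}: R1→E 2·23=46, R2→E 2·10=20, R3→E 11·5=55, R4→E 7·11=77, R5→E 3·19=57, R6→E 9·16=144. Service 399; fixed 127; total 526.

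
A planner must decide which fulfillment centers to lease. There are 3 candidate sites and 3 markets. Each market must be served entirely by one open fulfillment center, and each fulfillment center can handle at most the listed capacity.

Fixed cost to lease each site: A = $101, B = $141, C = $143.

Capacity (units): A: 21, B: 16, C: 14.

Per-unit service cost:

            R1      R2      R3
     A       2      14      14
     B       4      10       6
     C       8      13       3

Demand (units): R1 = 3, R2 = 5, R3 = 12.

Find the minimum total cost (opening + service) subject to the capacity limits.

Minimum total cost: 345

Open {A}: R1→A 2·3=6, R2→A 14·5=70, R3→A 14·12=168.
Loads: A carries 20/21. Service 244; fixed 101; total 345.
Next best feasible plan costs 356.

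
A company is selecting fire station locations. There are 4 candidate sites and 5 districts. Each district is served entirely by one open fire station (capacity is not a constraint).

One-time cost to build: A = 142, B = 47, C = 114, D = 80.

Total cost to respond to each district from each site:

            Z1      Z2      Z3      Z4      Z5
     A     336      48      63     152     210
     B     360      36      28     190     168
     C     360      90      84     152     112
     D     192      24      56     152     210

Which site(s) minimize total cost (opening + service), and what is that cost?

Open B and D; minimum total cost 691.

For any fixed open set, each district goes to its cheapest open site; total = fixed + service.
{B, D}: Z1→D 192, Z2→D 24, Z3→B 28, Z4→D 152, Z5→B 168. Service 564; fixed 127; total 691.
{D}: Z1→D 192, Z2→D 24, Z3→D 56, Z4→D 152, Z5→D 210. Service 634; fixed 80; total 714.
{C, D}: service 536 + fixed 194 = 730
{A, B, C, D}: service 508 + fixed 383 = 891
No other subset beats 691.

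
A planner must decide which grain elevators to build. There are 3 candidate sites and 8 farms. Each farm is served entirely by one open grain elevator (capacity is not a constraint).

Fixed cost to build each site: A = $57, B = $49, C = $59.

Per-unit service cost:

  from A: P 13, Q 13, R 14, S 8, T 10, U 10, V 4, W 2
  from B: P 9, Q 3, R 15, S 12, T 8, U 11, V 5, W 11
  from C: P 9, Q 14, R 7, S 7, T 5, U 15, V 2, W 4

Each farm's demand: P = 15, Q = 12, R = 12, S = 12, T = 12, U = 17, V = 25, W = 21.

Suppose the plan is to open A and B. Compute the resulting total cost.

Total cost: 949

Each farm is assigned to its cheapest site among the open ones.
{A, B}: P→B 9·15=135, Q→B 3·12=36, R→A 14·12=168, S→A 8·12=96, T→B 8·12=96, U→A 10·17=170, V→A 4·25=100, W→A 2·21=42. Service 843; fixed 106; total 949.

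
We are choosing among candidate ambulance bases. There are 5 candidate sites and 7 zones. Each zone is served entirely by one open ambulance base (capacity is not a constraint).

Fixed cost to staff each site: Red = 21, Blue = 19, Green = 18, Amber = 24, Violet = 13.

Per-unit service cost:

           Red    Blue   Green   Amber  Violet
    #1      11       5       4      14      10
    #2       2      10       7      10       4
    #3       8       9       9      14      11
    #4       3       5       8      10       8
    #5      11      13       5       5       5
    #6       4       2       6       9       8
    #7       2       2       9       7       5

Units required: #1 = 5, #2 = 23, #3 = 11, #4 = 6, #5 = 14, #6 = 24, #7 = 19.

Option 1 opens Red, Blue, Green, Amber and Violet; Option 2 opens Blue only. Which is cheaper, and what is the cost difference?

Option 1 is cheaper by 248.

Option 1: {Red, Blue, Green, Amber, Violet}: #1→Green 4·5=20, #2→Red 2·23=46, #3→Red 8·11=88, #4→Red 3·6=18, #5→Green 5·14=70, #6→Blue 2·24=48, #7→Red 2·19=38. Service 328; fixed 95; total 423.
Option 2: {Blue}: #1→Blue 5·5=25, #2→Blue 10·23=230, #3→Blue 9·11=99, #4→Blue 5·6=30, #5→Blue 13·14=182, #6→Blue 2·24=48, #7→Blue 2·19=38. Service 652; fixed 19; total 671.
Difference: |423 − 671| = 248.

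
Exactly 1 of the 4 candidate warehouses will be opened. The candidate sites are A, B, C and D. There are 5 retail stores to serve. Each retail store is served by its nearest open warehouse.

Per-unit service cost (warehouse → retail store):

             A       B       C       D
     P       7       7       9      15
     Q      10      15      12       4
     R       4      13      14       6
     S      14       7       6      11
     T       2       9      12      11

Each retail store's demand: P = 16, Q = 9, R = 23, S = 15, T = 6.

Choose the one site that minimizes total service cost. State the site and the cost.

Choose A only; total service cost 516.

With exactly 1 open, each retail store uses its cheapest among the chosen.
{A}: P→A 7·16=112, Q→A 10·9=90, R→A 4·23=92, S→A 14·15=210, T→A 2·6=12. Service cost 516.
{D}: service cost 645
{B}: service cost 705
Among all 4 size-1 choices, {A} is lowest.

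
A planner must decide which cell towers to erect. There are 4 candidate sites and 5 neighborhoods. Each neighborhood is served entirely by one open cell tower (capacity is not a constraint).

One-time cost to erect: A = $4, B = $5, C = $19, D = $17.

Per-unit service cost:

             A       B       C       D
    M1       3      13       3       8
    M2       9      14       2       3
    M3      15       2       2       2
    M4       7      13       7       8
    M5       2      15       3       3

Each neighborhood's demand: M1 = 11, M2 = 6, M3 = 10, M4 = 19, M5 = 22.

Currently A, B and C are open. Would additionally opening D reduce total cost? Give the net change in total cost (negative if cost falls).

Current service cost with {A, B, C}: 242.
Adding D: each neighborhood re-picks its cheapest; new service cost 242, saving 0.
Extra fixed cost: 17. Net change = 17 − 0 = 17.
(Totals: 270 → 287.)

No — net change +17 (cost rises by 17).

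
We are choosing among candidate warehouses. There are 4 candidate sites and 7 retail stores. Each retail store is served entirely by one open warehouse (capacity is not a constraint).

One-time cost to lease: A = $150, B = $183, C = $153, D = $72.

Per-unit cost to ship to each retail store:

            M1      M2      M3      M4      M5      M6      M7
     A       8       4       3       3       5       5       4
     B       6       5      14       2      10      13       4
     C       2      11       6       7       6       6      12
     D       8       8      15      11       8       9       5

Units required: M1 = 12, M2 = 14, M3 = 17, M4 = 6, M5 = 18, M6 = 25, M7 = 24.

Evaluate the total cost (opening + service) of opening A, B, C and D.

Total cost: 1012

Each retail store is assigned to its cheapest site among the open ones.
{A, B, C, D}: M1→C 2·12=24, M2→A 4·14=56, M3→A 3·17=51, M4→B 2·6=12, M5→A 5·18=90, M6→A 5·25=125, M7→A 4·24=96. Service 454; fixed 558; total 1012.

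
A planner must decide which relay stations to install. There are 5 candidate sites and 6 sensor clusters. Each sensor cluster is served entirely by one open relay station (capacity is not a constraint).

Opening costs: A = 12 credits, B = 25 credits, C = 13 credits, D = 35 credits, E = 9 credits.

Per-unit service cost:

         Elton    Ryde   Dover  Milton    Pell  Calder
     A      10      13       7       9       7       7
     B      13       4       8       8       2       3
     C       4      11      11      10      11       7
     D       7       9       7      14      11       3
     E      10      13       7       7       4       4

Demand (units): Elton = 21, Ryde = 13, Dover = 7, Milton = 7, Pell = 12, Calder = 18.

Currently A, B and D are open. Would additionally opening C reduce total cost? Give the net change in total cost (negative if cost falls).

Current service cost with {A, B, D}: 382.
Adding C: each sensor cluster re-picks its cheapest; new service cost 319, saving 63.
Extra fixed cost: 13. Net change = 13 − 63 = -50.
(Totals: 454 → 404.)

Yes — net change −50 (cost falls by 50).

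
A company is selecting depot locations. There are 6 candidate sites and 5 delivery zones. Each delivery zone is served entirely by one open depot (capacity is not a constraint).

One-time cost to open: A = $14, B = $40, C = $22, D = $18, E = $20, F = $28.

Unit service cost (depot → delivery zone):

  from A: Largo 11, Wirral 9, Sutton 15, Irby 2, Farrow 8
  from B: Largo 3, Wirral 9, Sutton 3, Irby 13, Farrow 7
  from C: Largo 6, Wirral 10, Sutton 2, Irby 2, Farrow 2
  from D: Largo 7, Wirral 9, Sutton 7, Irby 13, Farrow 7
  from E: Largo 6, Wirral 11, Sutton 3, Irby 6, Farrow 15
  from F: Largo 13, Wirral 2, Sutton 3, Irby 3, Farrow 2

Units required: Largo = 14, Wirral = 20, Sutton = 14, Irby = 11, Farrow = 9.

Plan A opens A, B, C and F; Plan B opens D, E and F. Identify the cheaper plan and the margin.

Plan A is cheaper by 29.

Plan A: {A, B, C, F}: Largo→B 3·14=42, Wirral→F 2·20=40, Sutton→C 2·14=28, Irby→A 2·11=22, Farrow→C 2·9=18. Service 150; fixed 104; total 254.
Plan B: {D, E, F}: Largo→E 6·14=84, Wirral→F 2·20=40, Sutton→E 3·14=42, Irby→F 3·11=33, Farrow→F 2·9=18. Service 217; fixed 66; total 283.
Difference: |254 − 283| = 29.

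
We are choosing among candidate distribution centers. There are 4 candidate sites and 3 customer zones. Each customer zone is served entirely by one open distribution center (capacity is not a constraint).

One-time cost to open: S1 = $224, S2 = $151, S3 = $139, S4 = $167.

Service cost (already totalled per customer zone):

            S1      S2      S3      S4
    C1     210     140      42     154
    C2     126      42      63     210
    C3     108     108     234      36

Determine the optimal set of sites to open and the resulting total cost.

Open S2 only; minimum total cost 441.

For any fixed open set, each customer zone goes to its cheapest open site; total = fixed + service.
{S2}: C1→S2 140, C2→S2 42, C3→S2 108. Service 290; fixed 151; total 441.
{S3, S4}: service 141 + fixed 306 = 447
{S3}: C1→S3 42, C2→S3 63, C3→S3 234. Service 339; fixed 139; total 478.
{S1, S2, S3, S4}: C1→S3 42, C2→S2 42, C3→S4 36. Service 120; fixed 681; total 801.
(All 15 nonempty subsets were checked; S2 only is lowest.)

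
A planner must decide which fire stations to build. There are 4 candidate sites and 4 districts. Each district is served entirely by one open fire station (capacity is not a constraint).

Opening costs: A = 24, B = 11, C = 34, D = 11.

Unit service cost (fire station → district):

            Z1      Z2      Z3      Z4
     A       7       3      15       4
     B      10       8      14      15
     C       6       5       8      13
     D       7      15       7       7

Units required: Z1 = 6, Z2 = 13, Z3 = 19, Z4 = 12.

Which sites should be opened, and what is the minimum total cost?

Open A and D; minimum total cost 297.

For any fixed open set, each district goes to its cheapest open site; total = fixed + service.
{A, D}: Z1→A 7·6=42, Z2→A 3·13=39, Z3→D 7·19=133, Z4→A 4·12=48. Service 262; fixed 35; total 297.
{A, B, D}: Z1→A 7·6=42, Z2→A 3·13=39, Z3→D 7·19=133, Z4→A 4·12=48. Service 262; fixed 46; total 308.
{A, C, D}: service 256 + fixed 69 = 325
{A, B, C, D}: Z1→C 6·6=36, Z2→A 3·13=39, Z3→D 7·19=133, Z4→A 4·12=48. Service 256; fixed 80; total 336.
No other subset beats 297.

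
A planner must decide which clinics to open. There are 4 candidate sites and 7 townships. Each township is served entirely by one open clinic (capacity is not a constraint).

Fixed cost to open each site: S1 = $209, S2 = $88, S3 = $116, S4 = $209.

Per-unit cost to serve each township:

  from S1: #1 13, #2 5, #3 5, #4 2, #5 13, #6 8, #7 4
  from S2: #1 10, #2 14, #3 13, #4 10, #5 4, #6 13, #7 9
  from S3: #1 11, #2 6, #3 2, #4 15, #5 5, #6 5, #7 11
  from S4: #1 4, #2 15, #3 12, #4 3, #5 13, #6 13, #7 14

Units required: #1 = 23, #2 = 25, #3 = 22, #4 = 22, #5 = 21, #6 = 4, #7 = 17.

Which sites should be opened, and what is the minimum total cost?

Open S1 and S3; minimum total cost 984.

For any fixed open set, each township goes to its cheapest open site; total = fixed + service.
{S1, S3}: #1→S3 11·23=253, #2→S1 5·25=125, #3→S3 2·22=44, #4→S1 2·22=44, #5→S3 5·21=105, #6→S3 5·4=20, #7→S1 4·17=68. Service 659; fixed 325; total 984.
{S3, S4}: service 664 + fixed 325 = 989
{S1, S2}: service 693 + fixed 297 = 990
{S1, S2, S3, S4}: service 477 + fixed 622 = 1099
(All 15 nonempty subsets were checked; S1 and S3 is lowest.)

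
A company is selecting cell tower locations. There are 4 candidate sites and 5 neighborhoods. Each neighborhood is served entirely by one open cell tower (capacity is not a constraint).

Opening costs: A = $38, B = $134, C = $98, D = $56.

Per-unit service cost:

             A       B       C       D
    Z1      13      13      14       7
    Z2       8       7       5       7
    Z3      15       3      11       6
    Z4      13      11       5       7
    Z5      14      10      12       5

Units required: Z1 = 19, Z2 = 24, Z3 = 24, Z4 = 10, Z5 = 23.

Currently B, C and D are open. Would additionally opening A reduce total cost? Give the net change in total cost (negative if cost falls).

Current service cost with {B, C, D}: 490.
Adding A: each neighborhood re-picks its cheapest; new service cost 490, saving 0.
Extra fixed cost: 38. Net change = 38 − 0 = 38.
(Totals: 778 → 816.)

No — net change +38 (cost rises by 38).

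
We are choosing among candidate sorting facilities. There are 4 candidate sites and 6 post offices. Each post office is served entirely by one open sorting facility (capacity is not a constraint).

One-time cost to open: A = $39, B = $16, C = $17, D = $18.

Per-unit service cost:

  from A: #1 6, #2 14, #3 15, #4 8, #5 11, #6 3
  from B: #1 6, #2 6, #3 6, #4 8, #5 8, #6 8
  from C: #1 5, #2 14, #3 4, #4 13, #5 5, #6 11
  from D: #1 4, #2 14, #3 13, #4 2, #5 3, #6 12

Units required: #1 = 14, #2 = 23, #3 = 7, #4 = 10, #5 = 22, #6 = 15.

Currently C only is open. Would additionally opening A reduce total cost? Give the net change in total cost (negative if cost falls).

Current service cost with {C}: 825.
Adding A: each post office re-picks its cheapest; new service cost 655, saving 170.
Extra fixed cost: 39. Net change = 39 − 170 = -131.
(Totals: 842 → 711.)

Yes — net change −131 (cost falls by 131).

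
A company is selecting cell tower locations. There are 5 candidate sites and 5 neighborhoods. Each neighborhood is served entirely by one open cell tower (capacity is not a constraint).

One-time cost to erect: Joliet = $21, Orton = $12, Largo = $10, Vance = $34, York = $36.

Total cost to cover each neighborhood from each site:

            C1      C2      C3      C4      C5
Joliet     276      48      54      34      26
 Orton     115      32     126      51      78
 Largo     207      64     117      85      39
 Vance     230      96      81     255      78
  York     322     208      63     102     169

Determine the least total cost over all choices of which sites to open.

Minimum total cost: 294

For any fixed open set, each neighborhood goes to its cheapest open site; total = fixed + service.
{Joliet, Orton}: C1→Orton 115, C2→Orton 32, C3→Joliet 54, C4→Joliet 34, C5→Joliet 26. Service 261; fixed 33; total 294.
{Joliet, Orton, Largo}: C1→Orton 115, C2→Orton 32, C3→Joliet 54, C4→Joliet 34, C5→Joliet 26. Service 261; fixed 43; total 304.
{Joliet, Orton, Vance}: service 261 + fixed 67 = 328
{Joliet, Orton, Largo, Vance, York}: C1→Orton 115, C2→Orton 32, C3→Joliet 54, C4→Joliet 34, C5→Joliet 26. Service 261; fixed 113; total 374.
No other subset beats 294.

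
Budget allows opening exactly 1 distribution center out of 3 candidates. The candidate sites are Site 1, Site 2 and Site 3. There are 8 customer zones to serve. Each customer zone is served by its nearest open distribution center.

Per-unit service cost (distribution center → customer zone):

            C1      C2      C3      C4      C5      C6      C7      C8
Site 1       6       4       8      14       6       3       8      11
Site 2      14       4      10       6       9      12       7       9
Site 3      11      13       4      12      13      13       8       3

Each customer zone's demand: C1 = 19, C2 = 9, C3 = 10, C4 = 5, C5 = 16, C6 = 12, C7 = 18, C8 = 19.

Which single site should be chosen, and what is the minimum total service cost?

With exactly 1 open, each customer zone uses its cheapest among the chosen.
{Site 1}: C1→Site 1 6·19=114, C2→Site 1 4·9=36, C3→Site 1 8·10=80, C4→Site 1 14·5=70, C5→Site 1 6·16=96, C6→Site 1 3·12=36, C7→Site 1 8·18=144, C8→Site 1 11·19=209. Service cost 785.
{Site 3}: service cost 991
{Site 2}: service cost 1017
Among all 3 size-1 choices, {Site 1} is lowest.

Choose Site 1 only; total service cost 785.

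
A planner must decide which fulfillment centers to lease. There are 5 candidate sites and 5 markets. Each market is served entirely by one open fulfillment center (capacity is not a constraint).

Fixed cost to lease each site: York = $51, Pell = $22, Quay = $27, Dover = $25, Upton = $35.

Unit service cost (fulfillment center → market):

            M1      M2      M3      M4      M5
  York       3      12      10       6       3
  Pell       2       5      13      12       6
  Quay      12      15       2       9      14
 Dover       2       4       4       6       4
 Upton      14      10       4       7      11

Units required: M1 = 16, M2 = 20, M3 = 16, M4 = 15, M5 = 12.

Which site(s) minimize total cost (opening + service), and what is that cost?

Open Quay and Dover; minimum total cost 334.

For any fixed open set, each market goes to its cheapest open site; total = fixed + service.
{Quay, Dover}: M1→Dover 2·16=32, M2→Dover 4·20=80, M3→Quay 2·16=32, M4→Dover 6·15=90, M5→Dover 4·12=48. Service 282; fixed 52; total 334.
{Dover}: service 314 + fixed 25 = 339
{Pell, Quay, Dover}: service 282 + fixed 74 = 356
{York, Pell, Quay, Dover, Upton}: M1→Pell 2·16=32, M2→Dover 4·20=80, M3→Quay 2·16=32, M4→York 6·15=90, M5→York 3·12=36. Service 270; fixed 160; total 430.
No other subset beats 334.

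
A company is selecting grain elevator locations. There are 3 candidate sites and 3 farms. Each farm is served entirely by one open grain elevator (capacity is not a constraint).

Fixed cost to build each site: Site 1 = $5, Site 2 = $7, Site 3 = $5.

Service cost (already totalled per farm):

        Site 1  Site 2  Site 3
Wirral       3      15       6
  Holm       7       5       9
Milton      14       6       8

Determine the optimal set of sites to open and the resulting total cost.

For any fixed open set, each farm goes to its cheapest open site; total = fixed + service.
{Site 1, Site 2}: Wirral→Site 1 3, Holm→Site 2 5, Milton→Site 2 6. Service 14; fixed 12; total 26.
{Site 1, Site 3}: service 18 + fixed 10 = 28
{Site 3}: service 23 + fixed 5 = 28
{Site 1, Site 2, Site 3}: service 14 + fixed 17 = 31
No other subset beats 26.

Open Site 1 and Site 2; minimum total cost 26.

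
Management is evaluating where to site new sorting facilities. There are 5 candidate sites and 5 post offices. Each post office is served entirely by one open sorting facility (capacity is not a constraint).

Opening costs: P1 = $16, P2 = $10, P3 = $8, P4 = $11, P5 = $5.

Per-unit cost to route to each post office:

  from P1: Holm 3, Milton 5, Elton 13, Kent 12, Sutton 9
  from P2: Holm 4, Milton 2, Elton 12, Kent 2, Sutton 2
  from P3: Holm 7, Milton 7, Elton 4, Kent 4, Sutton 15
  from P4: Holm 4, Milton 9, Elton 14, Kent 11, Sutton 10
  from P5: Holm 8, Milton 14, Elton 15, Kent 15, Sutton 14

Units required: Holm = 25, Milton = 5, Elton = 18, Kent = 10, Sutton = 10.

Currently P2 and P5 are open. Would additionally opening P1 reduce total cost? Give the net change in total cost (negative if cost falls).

Current service cost with {P2, P5}: 366.
Adding P1: each post office re-picks its cheapest; new service cost 341, saving 25.
Extra fixed cost: 16. Net change = 16 − 25 = -9.
(Totals: 381 → 372.)

Yes — net change −9 (cost falls by 9).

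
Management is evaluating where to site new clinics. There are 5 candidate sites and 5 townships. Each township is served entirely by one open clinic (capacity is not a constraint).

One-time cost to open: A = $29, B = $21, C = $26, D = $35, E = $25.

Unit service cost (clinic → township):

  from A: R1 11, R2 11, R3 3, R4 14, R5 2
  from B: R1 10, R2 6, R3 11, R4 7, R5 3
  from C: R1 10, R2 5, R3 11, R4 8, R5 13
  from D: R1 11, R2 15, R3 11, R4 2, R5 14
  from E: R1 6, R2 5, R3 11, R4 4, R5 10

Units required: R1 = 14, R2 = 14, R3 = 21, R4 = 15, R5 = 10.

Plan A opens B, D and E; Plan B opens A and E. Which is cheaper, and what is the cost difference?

Plan B is cheaper by 175.

Plan A: {B, D, E}: R1→E 6·14=84, R2→E 5·14=70, R3→B 11·21=231, R4→D 2·15=30, R5→B 3·10=30. Service 445; fixed 81; total 526.
Plan B: {A, E}: R1→E 6·14=84, R2→E 5·14=70, R3→A 3·21=63, R4→E 4·15=60, R5→A 2·10=20. Service 297; fixed 54; total 351.
Difference: |526 − 351| = 175.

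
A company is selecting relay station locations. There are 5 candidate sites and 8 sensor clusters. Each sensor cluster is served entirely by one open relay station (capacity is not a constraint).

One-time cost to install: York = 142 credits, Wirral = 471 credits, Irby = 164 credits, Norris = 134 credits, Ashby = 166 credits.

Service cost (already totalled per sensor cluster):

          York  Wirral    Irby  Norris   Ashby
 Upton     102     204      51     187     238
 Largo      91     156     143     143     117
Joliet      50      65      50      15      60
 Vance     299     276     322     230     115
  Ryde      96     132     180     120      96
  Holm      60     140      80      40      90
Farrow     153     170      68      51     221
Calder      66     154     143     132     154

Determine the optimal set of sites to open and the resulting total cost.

Open York and Norris; minimum total cost 967.

For any fixed open set, each sensor cluster goes to its cheapest open site; total = fixed + service.
{York, Norris}: Upton→York 102, Largo→York 91, Joliet→Norris 15, Vance→Norris 230, Ryde→York 96, Holm→Norris 40, Farrow→Norris 51, Calder→York 66. Service 691; fixed 276; total 967.
{York, Norris, Ashby}: service 576 + fixed 442 = 1018
{York, Ashby}: Upton→York 102, Largo→York 91, Joliet→York 50, Vance→Ashby 115, Ryde→York 96, Holm→York 60, Farrow→York 153, Calder→York 66. Service 733; fixed 308; total 1041.
{York, Wirral, Irby, Norris, Ashby}: service 525 + fixed 1077 = 1602
No other subset beats 967.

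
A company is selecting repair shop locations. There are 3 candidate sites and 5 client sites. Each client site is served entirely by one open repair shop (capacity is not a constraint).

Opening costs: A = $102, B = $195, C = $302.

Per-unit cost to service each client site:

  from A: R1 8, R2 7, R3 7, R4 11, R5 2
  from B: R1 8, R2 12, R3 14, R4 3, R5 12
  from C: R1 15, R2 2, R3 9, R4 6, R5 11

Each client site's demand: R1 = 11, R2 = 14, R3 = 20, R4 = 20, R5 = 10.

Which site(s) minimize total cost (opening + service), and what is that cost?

For any fixed open set, each client site goes to its cheapest open site; total = fixed + service.
{A}: R1→A 8·11=88, R2→A 7·14=98, R3→A 7·20=140, R4→A 11·20=220, R5→A 2·10=20. Service 566; fixed 102; total 668.
{A, B}: service 406 + fixed 297 = 703
{A, C}: R1→A 8·11=88, R2→C 2·14=28, R3→A 7·20=140, R4→C 6·20=120, R5→A 2·10=20. Service 396; fixed 404; total 800.
{A, B, C}: service 336 + fixed 599 = 935
No other subset beats 668.

Open A only; minimum total cost 668.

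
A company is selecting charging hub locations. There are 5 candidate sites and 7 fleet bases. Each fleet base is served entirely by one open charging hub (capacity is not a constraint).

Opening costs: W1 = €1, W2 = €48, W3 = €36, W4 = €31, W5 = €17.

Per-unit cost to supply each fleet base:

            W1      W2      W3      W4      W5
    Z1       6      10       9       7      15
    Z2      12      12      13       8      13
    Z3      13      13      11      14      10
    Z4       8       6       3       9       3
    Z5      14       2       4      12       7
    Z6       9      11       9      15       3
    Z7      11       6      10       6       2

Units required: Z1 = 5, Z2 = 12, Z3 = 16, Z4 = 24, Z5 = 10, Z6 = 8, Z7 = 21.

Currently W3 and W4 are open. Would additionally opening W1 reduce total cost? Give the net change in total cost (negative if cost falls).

Yes — net change −4 (cost falls by 4).

Current service cost with {W3, W4}: 617.
Adding W1: each fleet base re-picks its cheapest; new service cost 612, saving 5.
Extra fixed cost: 1. Net change = 1 − 5 = -4.
(Totals: 684 → 680.)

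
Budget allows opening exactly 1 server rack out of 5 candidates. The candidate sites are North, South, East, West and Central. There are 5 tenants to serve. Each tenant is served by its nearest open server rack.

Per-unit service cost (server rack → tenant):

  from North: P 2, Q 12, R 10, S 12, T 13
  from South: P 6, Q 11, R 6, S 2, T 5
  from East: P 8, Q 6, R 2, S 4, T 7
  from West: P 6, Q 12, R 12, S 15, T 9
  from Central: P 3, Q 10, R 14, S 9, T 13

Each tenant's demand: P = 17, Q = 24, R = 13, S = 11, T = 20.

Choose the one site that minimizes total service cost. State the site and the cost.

With exactly 1 open, each tenant uses its cheapest among the chosen.
{East}: P→East 8·17=136, Q→East 6·24=144, R→East 2·13=26, S→East 4·11=44, T→East 7·20=140. Service cost 490.
{South}: service cost 566
{Central}: service cost 832
Among all 5 size-1 choices, {East} is lowest.

Choose East only; total service cost 490.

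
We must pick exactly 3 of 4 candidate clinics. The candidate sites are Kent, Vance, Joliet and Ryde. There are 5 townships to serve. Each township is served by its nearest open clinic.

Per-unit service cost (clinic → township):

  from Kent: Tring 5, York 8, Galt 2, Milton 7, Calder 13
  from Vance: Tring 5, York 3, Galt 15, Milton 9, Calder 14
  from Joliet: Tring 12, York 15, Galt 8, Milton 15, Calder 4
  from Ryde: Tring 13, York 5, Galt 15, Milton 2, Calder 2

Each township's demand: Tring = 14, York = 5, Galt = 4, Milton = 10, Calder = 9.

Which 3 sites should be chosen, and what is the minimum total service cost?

Choose Kent, Vance and Ryde; total service cost 131.

With exactly 3 open, each township uses its cheapest among the chosen.
{Kent, Vance, Ryde}: Tring→Kent 5·14=70, York→Vance 3·5=15, Galt→Kent 2·4=8, Milton→Ryde 2·10=20, Calder→Ryde 2·9=18. Service cost 131.
{Kent, Joliet, Ryde}: service cost 141
{Vance, Joliet, Ryde}: service cost 155
Among all 4 size-3 choices, {Kent, Vance, Ryde} is lowest.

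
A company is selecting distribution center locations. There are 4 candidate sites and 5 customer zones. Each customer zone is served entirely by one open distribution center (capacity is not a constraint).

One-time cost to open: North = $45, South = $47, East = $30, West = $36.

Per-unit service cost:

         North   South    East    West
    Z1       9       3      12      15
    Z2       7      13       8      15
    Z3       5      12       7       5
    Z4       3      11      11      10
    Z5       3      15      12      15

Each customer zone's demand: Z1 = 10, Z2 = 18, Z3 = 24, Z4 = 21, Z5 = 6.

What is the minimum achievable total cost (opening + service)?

Minimum total cost: 449

For any fixed open set, each customer zone goes to its cheapest open site; total = fixed + service.
{North, South}: Z1→South 3·10=30, Z2→North 7·18=126, Z3→North 5·24=120, Z4→North 3·21=63, Z5→North 3·6=18. Service 357; fixed 92; total 449.
{North}: Z1→North 9·10=90, Z2→North 7·18=126, Z3→North 5·24=120, Z4→North 3·21=63, Z5→North 3·6=18. Service 417; fixed 45; total 462.
{North, South, East}: service 357 + fixed 122 = 479
{North, South, East, West}: Z1→South 3·10=30, Z2→North 7·18=126, Z3→North 5·24=120, Z4→North 3·21=63, Z5→North 3·6=18. Service 357; fixed 158; total 515.
No other subset beats 449.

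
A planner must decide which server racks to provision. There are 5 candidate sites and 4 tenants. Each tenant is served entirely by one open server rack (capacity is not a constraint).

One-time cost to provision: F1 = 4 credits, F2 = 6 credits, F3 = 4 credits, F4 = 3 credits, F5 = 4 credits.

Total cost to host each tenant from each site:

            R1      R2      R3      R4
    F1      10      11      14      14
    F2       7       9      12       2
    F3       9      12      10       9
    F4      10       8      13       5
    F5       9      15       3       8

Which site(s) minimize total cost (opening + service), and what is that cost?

For any fixed open set, each tenant goes to its cheapest open site; total = fixed + service.
{F2, F5}: R1→F2 7, R2→F2 9, R3→F5 3, R4→F2 2. Service 21; fixed 10; total 31.
{F4, F5}: R1→F5 9, R2→F4 8, R3→F5 3, R4→F4 5. Service 25; fixed 7; total 32.
{F2, F4, F5}: service 20 + fixed 13 = 33
{F1, F2, F3, F4, F5}: service 20 + fixed 21 = 41
No other subset beats 31.

Open F2 and F5; minimum total cost 31.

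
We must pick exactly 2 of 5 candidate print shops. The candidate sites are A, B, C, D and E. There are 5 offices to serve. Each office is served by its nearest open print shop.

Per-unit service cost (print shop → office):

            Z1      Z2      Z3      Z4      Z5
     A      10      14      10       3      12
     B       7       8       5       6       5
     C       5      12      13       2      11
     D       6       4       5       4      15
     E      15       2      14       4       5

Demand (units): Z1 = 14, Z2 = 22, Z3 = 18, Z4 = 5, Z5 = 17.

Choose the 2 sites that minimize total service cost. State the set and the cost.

With exactly 2 open, each office uses its cheapest among the chosen.
{D, E}: Z1→D 6·14=84, Z2→E 2·22=44, Z3→D 5·18=90, Z4→D 4·5=20, Z5→E 5·17=85. Service cost 323.
{B, E}: service cost 337
{B, D}: service cost 367
Among all 10 size-2 choices, {D, E} is lowest.

Choose D and E; total service cost 323.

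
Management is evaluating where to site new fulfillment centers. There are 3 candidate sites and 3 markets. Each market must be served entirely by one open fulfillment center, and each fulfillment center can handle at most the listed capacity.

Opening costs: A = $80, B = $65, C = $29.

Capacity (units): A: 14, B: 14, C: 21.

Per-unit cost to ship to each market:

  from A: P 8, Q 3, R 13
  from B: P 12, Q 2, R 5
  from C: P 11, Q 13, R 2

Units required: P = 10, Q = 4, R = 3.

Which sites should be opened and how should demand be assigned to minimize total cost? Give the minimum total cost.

Minimum total cost: 197

Open {C}: P→C 11·10=110, Q→C 13·4=52, R→C 2·3=6.
Loads: C carries 17/21. Service 168; fixed 29; total 197.
Next best feasible plan costs 207.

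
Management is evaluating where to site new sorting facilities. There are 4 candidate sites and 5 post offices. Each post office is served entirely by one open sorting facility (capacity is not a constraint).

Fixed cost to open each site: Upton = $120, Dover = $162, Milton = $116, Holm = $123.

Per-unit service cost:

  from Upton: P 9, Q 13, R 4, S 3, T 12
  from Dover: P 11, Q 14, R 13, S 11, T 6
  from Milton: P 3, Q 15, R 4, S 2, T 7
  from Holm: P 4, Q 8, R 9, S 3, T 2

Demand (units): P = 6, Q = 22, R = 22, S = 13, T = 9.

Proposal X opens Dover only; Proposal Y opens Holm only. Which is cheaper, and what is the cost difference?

Proposal Y is cheaper by 441.

Proposal X: {Dover}: P→Dover 11·6=66, Q→Dover 14·22=308, R→Dover 13·22=286, S→Dover 11·13=143, T→Dover 6·9=54. Service 857; fixed 162; total 1019.
Proposal Y: {Holm}: P→Holm 4·6=24, Q→Holm 8·22=176, R→Holm 9·22=198, S→Holm 3·13=39, T→Holm 2·9=18. Service 455; fixed 123; total 578.
Difference: |1019 − 578| = 441.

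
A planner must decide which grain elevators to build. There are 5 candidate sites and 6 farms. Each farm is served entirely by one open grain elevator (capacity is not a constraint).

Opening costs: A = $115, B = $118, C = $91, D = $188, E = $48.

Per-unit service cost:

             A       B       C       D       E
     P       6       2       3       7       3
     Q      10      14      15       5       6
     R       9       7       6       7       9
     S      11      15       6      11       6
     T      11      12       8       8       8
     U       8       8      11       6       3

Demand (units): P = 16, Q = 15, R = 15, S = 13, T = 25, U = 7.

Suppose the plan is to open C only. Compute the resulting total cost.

Total cost: 809

Each farm is assigned to its cheapest site among the open ones.
{C}: P→C 3·16=48, Q→C 15·15=225, R→C 6·15=90, S→C 6·13=78, T→C 8·25=200, U→C 11·7=77. Service 718; fixed 91; total 809.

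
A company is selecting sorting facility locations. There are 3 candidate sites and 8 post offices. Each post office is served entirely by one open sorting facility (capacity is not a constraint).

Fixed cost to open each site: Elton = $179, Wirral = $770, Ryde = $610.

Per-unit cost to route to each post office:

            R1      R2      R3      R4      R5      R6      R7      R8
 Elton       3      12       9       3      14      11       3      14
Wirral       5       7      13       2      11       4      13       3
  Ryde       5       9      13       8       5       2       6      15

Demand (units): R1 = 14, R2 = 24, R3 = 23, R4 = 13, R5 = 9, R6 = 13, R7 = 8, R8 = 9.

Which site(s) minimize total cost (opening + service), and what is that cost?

Open Elton only; minimum total cost 1174.

For any fixed open set, each post office goes to its cheapest open site; total = fixed + service.
{Elton}: R1→Elton 3·14=42, R2→Elton 12·24=288, R3→Elton 9·23=207, R4→Elton 3·13=39, R5→Elton 14·9=126, R6→Elton 11·13=143, R7→Elton 3·8=24, R8→Elton 14·9=126. Service 995; fixed 179; total 1174.
{Elton, Ryde}: R1→Elton 3·14=42, R2→Ryde 9·24=216, R3→Elton 9·23=207, R4→Elton 3·13=39, R5→Ryde 5·9=45, R6→Ryde 2·13=26, R7→Elton 3·8=24, R8→Elton 14·9=126. Service 725; fixed 789; total 1514.
{Ryde}: R1→Ryde 5·14=70, R2→Ryde 9·24=216, R3→Ryde 13·23=299, R4→Ryde 8·13=104, R5→Ryde 5·9=45, R6→Ryde 2·13=26, R7→Ryde 6·8=48, R8→Ryde 15·9=135. Service 943; fixed 610; total 1553.
{Elton, Wirral, Ryde}: service 565 + fixed 1559 = 2124
No other subset beats 1174.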